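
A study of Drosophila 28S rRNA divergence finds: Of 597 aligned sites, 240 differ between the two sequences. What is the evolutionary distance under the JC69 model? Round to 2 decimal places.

0.58

p = 240/597 ≈ 0.40201.
d = −(3/4) ln(1 − 4p/3) = −0.75 ln(1 − 0.536013) = −0.75 ln(0.463987)
  = −0.75 × (-0.767899) = 0.575924 substitutions/site.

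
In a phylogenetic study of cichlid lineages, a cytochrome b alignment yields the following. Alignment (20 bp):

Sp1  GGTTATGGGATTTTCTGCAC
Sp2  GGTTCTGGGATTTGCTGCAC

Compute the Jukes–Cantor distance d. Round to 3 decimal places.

The sequences differ at 2 of 20 sites (5, 14), so p = 2/20 = 0.1.
d = −(3/4) ln(1 − 4p/3) = −0.75 ln(1 − 0.133333) = −0.75 ln(0.866667)
  = −0.75 × (-0.143100) = 0.107325 substitutions/site.

0.107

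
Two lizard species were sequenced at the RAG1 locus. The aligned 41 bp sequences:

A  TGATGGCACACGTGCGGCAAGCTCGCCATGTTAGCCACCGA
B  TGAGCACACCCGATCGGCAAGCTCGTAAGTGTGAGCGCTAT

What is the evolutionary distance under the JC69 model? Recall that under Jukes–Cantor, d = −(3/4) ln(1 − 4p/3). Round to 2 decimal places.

0.66

The sequences differ at 18 of 41 sites, so p = 18/41 ≈ 0.439024.
d = −(3/4) ln(1 − 4p/3) = −0.75 ln(1 − 0.585365) = −0.75 ln(0.414635)
  = −0.75 × (-0.880357) = 0.660268 substitutions/site.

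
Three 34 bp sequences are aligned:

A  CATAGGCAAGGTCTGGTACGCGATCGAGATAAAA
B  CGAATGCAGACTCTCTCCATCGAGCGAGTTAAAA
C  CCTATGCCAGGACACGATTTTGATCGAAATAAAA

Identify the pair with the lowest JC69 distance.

A–B: 14/34 differ, p = 0.412, d = 0.597.
A–C: 12/34 differ, p = 0.353, d = 0.477.
B–C: 16/34 differ, p = 0.471, d = 0.741.
The smallest distance is between A and C.

A and C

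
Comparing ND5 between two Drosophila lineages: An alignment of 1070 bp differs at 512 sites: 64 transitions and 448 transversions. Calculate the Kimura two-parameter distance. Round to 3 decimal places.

0.841

P = 64/1070 ≈ 0.059813 and Q = 448/1070 ≈ 0.418692.
Under the Kimura two-parameter model, d = −½ ln(1 − 2P − Q) − ¼ ln(1 − 2Q).
1 − 2P − Q = 0.461682, giving −½ ln(0.461682) = 0.386439.
1 − 2Q = 0.162616, giving −¼ ln(0.162616) = 0.454091.
d = 0.386439 + 0.454091 = 0.840530.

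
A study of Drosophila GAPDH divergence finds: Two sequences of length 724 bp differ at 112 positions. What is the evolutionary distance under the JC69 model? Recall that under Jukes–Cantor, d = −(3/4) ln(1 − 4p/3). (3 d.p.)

0.173

p = 112/724 ≈ 0.154696.
d = −(3/4) ln(1 − 4p/3) = −0.75 ln(1 − 0.206261) = −0.75 ln(0.793739)
  = −0.75 × (-0.231001) = 0.173251 substitutions/site.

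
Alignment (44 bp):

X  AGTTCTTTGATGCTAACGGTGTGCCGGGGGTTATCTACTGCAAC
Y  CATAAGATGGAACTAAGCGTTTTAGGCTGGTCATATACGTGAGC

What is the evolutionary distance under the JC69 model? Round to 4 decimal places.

The sequences differ at 23 of 44 sites, so p = 23/44 ≈ 0.522727.
d = −(3/4) ln(1 − 4p/3) = −0.75 ln(1 − 0.696969) = −0.75 ln(0.303031)
  = −0.75 × (-1.193920) = 0.895440 substitutions/site.

0.8954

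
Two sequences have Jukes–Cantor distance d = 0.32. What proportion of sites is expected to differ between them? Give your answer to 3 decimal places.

0.260

p = (3/4)(1 − e^(−4d/3)) = 0.75 × (1 − e^(-0.426667)) = 0.75 × (1 − 0.652681) = 0.260489.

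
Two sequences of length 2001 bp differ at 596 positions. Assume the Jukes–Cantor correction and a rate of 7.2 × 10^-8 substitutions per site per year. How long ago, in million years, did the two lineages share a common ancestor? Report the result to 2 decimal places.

p = 596/2001 ≈ 0.297851.
d = −(3/4) ln(1 − 4p/3) = −0.75 ln(1 − 0.397135) = −0.75 ln(0.602865)
  = −0.75 × (-0.506062) = 0.379547 substitutions/site.
Under a molecular clock d = 2μt, so t = d/(2μ) = 0.379547 / (2 × 7.2 × 10^-8) = 2.64 million years.

2.64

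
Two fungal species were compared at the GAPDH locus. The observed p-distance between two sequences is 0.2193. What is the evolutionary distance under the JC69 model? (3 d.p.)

0.259

d = −(3/4) ln(1 − 4p/3) = −0.75 ln(1 − 0.2924) = −0.75 ln(0.7076)
  = −0.75 × (-0.345876) = 0.259407 substitutions/site.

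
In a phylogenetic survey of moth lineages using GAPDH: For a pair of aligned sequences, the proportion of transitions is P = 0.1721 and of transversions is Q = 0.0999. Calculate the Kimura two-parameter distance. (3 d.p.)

0.349

Under the Kimura two-parameter model, d = −½ ln(1 − 2P − Q) − ¼ ln(1 − 2Q).
1 − 2P − Q = 0.5559, giving −½ ln(0.5559) = 0.293583.
1 − 2Q = 0.8002, giving −¼ ln(0.8002) = 0.055723.
d = 0.293583 + 0.055723 = 0.349306.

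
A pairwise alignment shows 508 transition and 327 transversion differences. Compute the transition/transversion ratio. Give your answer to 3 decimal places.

R = 508/327 = 1.553516… ≈ 1.554 (to 3 d.p.).

1.554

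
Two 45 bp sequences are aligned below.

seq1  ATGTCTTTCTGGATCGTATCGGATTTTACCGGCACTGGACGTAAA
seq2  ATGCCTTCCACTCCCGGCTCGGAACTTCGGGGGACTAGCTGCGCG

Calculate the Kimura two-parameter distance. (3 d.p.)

0.799

Of 45 sites, 9 differences are transitions and 13 are transversions, so P = 9/45 = 0.2 and Q = 13/45 ≈ 0.288889.
Under the Kimura two-parameter model, d = −½ ln(1 − 2P − Q) − ¼ ln(1 − 2Q).
1 − 2P − Q = 0.311111, giving −½ ln(0.311111) = 0.583803.
1 − 2Q = 0.422222, giving −¼ ln(0.422222) = 0.215556.
d = 0.583803 + 0.215556 = 0.799359.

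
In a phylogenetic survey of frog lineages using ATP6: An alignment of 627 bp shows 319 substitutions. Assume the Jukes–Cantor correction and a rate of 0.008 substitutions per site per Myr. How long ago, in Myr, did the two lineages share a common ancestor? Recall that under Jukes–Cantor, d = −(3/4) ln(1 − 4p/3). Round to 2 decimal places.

53.17

p = 319/627 ≈ 0.508772.
d = −(3/4) ln(1 − 4p/3) = −0.75 ln(1 − 0.678363) = −0.75 ln(0.321637)
  = −0.75 × (-1.134332) = 0.850749 substitutions/site.
Under a molecular clock d = 2μt, so t = d/(2μ) = 0.850749 / (2 × 0.008) = 53.17 Myr.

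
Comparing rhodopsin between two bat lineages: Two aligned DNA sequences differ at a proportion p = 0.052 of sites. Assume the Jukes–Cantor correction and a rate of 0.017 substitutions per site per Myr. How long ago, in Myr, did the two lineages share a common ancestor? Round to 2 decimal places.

d = −(3/4) ln(1 − 4p/3) = −0.75 ln(1 − 0.069333) = −0.75 ln(0.930667)
  = −0.75 × (-0.071854) = 0.053891 substitutions/site.
Under a molecular clock d = 2μt, so t = d/(2μ) = 0.053891 / (2 × 0.017) = 1.59 Myr.

1.59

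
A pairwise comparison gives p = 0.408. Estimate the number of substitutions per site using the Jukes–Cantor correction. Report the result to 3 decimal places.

0.589

d = −(3/4) ln(1 − 4p/3) = −0.75 ln(1 − 0.544) = −0.75 ln(0.456)
  = −0.75 × (-0.785262) = 0.588947 substitutions/site.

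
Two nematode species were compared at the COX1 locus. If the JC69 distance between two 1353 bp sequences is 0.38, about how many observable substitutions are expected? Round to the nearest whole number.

403

Invert JC69: p = (3/4)(1 − e^(−4d/3)) = 0.75 × (1 − e^(-0.506667)) = 0.75 × (1 − 0.602500) = 0.298125.
Expected differing sites = pL ≈ 0.298125 × 1353 = 403.363125 ≈ 403.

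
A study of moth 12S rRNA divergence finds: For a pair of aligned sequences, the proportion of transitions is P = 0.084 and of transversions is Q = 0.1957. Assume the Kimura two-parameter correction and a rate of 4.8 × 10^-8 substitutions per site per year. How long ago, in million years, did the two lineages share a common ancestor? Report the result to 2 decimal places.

Under the Kimura two-parameter model, d = −½ ln(1 − 2P − Q) − ¼ ln(1 − 2Q).
1 − 2P − Q = 0.6363, giving −½ ln(0.6363) = 0.226043.
1 − 2Q = 0.6086, giving −¼ ln(0.6086) = 0.124149.
d = 0.226043 + 0.124149 = 0.350192.
Under a molecular clock d = 2μt, so t = d/(2μ) = 0.350192 / (2 × 4.8 × 10^-8) = 3.65 million years.

3.65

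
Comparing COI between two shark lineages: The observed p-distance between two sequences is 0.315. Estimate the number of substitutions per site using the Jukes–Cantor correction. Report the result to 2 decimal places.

0.41

d = −(3/4) ln(1 − 4p/3) = −0.75 ln(1 − 0.42) = −0.75 ln(0.58)
  = −0.75 × (-0.544727) = 0.408545 substitutions/site.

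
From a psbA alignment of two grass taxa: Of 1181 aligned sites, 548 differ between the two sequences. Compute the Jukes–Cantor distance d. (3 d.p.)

0.723

p = 548/1181 ≈ 0.464014.
d = −(3/4) ln(1 − 4p/3) = −0.75 ln(1 − 0.618685) = −0.75 ln(0.381315)
  = −0.75 × (-0.964129) = 0.723097 substitutions/site.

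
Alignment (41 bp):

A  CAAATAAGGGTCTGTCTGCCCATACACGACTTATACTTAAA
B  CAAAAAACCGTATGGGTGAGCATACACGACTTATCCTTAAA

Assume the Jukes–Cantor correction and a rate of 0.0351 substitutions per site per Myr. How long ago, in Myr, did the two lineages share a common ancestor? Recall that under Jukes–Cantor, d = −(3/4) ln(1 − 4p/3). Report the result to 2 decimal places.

3.70

The sequences differ at 9 of 41 sites (5, 8, 9, 12, 15, 16, 19, 20, 35), so p = 9/41 ≈ 0.219512.
d = −(3/4) ln(1 − 4p/3) = −0.75 ln(1 − 0.292683) = −0.75 ln(0.707317)
  = −0.75 × (-0.346276) = 0.259707 substitutions/site.
Under a molecular clock d = 2μt, so t = d/(2μ) = 0.259707 / (2 × 0.0351) = 3.70 Myr.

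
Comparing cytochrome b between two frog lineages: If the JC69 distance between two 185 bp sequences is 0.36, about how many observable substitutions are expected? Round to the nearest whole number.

Invert JC69: p = (3/4)(1 − e^(−4d/3)) = 0.75 × (1 − e^(-0.48)) = 0.75 × (1 − 0.618783) = 0.285913.
Expected differing sites = pL ≈ 0.285913 × 185 = 52.893905 ≈ 53.

53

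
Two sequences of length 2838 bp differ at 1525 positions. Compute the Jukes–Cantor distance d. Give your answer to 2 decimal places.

0.95

p = 1525/2838 ≈ 0.53735.
d = −(3/4) ln(1 − 4p/3) = −0.75 ln(1 − 0.716467) = −0.75 ln(0.283533)
  = −0.75 × (-1.260427) = 0.945320 substitutions/site.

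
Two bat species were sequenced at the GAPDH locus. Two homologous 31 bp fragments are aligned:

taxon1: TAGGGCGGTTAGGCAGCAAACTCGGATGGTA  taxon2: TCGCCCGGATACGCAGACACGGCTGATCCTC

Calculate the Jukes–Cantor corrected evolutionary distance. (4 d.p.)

0.6913

The sequences differ at 14 of 31 sites, so p = 14/31 ≈ 0.451613.
d = −(3/4) ln(1 − 4p/3) = −0.75 ln(1 − 0.602151) = −0.75 ln(0.397849)
  = −0.75 × (-0.921683) = 0.691262 substitutions/site.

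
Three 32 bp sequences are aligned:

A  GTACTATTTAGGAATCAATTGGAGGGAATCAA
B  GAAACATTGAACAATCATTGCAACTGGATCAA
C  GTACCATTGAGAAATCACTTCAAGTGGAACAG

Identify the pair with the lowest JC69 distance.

A–B: 13/32 differ, p = 0.406, d = 0.585.
A–C: 10/32 differ, p = 0.313, d = 0.404.
B–C: 9/32 differ, p = 0.281, d = 0.353.
The smallest distance is between B and C.

B and C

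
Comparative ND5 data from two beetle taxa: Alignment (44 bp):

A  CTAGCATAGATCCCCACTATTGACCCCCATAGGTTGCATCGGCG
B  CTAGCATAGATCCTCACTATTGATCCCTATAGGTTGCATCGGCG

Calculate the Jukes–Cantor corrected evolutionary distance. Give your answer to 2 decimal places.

0.07

The sequences differ at 3 of 44 sites (14, 24, 28), so p = 3/44 ≈ 0.068182.
d = −(3/4) ln(1 − 4p/3) = −0.75 ln(1 − 0.090909) = −0.75 ln(0.909091)
  = −0.75 × (-0.095310) = 0.071483 substitutions/site.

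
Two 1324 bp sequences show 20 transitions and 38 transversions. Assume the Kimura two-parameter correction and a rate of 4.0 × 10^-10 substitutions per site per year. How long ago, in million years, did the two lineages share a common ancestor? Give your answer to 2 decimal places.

P = 20/1324 ≈ 0.015106 and Q = 38/1324 ≈ 0.028701.
Under the Kimura two-parameter model, d = −½ ln(1 − 2P − Q) − ¼ ln(1 − 2Q).
1 − 2P − Q = 0.941087, giving −½ ln(0.941087) = 0.030360.
1 − 2Q = 0.942598, giving −¼ ln(0.942598) = 0.014779.
d = 0.030360 + 0.014779 = 0.045139.
Under a molecular clock d = 2μt, so t = d/(2μ) = 0.045139 / (2 × 4.0 × 10^-10) = 56.42 million years.

56.42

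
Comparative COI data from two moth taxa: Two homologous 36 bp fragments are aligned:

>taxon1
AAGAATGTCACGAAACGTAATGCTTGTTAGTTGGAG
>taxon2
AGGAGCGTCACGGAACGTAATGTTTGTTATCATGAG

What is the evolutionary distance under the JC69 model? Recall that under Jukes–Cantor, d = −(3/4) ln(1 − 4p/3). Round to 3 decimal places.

0.304

The sequences differ at 9 of 36 sites (2, 5, 6, 13, 23, 30, 31, 32, 33), so p = 9/36 = 0.25.
d = −(3/4) ln(1 − 4p/3) = −0.75 ln(1 − 0.333333) = −0.75 ln(0.666667)
  = −0.75 × (-0.405465) = 0.304099 substitutions/site.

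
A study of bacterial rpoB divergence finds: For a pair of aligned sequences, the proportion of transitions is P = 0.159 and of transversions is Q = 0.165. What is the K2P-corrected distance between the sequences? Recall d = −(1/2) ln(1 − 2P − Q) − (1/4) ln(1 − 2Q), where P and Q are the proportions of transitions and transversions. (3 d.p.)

0.430

Under the Kimura two-parameter model, d = −½ ln(1 − 2P − Q) − ¼ ln(1 − 2Q).
1 − 2P − Q = 0.517, giving −½ ln(0.517) = 0.329856.
1 − 2Q = 0.67, giving −¼ ln(0.67) = 0.100119.
d = 0.329856 + 0.100119 = 0.429975.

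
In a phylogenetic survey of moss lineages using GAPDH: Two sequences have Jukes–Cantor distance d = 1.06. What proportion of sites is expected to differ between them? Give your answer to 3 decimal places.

p = (3/4)(1 − e^(−4d/3)) = 0.75 × (1 − e^(-1.413333)) = 0.75 × (1 − 0.243331) = 0.567502.

0.568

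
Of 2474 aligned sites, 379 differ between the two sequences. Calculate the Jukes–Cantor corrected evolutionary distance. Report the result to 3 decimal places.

0.171

p = 379/2474 ≈ 0.153193.
d = −(3/4) ln(1 − 4p/3) = −0.75 ln(1 − 0.204257) = −0.75 ln(0.795743)
  = −0.75 × (-0.228479) = 0.171359 substitutions/site.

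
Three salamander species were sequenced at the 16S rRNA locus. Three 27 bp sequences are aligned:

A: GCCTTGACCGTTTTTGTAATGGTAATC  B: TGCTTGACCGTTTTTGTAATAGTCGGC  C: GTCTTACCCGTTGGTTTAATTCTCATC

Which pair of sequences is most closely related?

A–B: 6/27 differ, p = 0.222, d = 0.264.
A–C: 9/27 differ, p = 0.333, d = 0.441.
B–C: 11/27 differ, p = 0.407, d = 0.588.
The smallest distance is between A and B.

A and B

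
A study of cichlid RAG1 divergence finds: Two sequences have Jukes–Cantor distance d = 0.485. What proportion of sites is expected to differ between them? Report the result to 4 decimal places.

p = (3/4)(1 − e^(−4d/3)) = 0.75 × (1 − e^(-0.646667)) = 0.75 × (1 − 0.523789) = 0.357158.

0.3572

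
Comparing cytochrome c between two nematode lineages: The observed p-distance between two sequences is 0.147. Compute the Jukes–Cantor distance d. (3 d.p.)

0.164

d = −(3/4) ln(1 − 4p/3) = −0.75 ln(1 − 0.196) = −0.75 ln(0.804)
  = −0.75 × (-0.218156) = 0.163617 substitutions/site.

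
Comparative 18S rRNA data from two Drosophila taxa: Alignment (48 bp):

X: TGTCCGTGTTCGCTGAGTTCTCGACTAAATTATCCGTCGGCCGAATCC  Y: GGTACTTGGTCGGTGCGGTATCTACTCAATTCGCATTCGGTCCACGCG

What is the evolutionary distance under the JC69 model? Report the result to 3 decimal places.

0.563

The sequences differ at 19 of 48 sites, so p = 19/48 ≈ 0.395833.
d = −(3/4) ln(1 − 4p/3) = −0.75 ln(1 − 0.527777) = −0.75 ln(0.472223)
  = −0.75 × (-0.750304) = 0.562728 substitutions/site.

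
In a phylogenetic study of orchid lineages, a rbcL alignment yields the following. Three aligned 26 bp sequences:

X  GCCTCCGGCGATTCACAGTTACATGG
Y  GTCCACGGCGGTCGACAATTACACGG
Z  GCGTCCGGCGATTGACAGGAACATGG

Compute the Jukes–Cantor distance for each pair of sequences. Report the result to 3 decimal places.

X–Y: 8/26 sites differ → p ≈ 0.307692, d = −0.75 ln(1 − 0.410256) = 0.396050 ≈ 0.396.
X–Z: 4/26 sites differ → p ≈ 0.153846, d = −0.75 ln(1 − 0.205128) = 0.172181 ≈ 0.172.
Y–Z: 10/26 sites differ → p ≈ 0.384615, d = −0.75 ln(1 − 0.51282) = 0.539341 ≈ 0.539.

d(X,Y) = 0.396, d(X,Z) = 0.172, d(Y,Z) = 0.539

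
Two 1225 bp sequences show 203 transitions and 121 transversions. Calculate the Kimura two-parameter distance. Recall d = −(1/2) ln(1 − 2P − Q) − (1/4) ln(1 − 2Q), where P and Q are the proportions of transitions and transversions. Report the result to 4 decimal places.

P = 203/1225 ≈ 0.165714 and Q = 121/1225 ≈ 0.098776.
Under the Kimura two-parameter model, d = −½ ln(1 − 2P − Q) − ¼ ln(1 − 2Q).
1 − 2P − Q = 0.569796, giving −½ ln(0.569796) = 0.281238.
1 − 2Q = 0.802448, giving −¼ ln(0.802448) = 0.055022.
d = 0.281238 + 0.055022 = 0.336260.

0.3363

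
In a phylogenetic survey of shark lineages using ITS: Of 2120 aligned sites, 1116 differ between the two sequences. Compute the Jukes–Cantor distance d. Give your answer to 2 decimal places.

p = 1116/2120 ≈ 0.526415.
d = −(3/4) ln(1 − 4p/3) = −0.75 ln(1 − 0.701887) = −0.75 ln(0.298113)
  = −0.75 × (-1.210283) = 0.907712 substitutions/site.

0.91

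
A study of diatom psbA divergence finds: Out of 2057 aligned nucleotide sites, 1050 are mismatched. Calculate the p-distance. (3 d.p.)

0.510

p = 1050/2057 = 0.510452… ≈ 0.510 (to 3 d.p.).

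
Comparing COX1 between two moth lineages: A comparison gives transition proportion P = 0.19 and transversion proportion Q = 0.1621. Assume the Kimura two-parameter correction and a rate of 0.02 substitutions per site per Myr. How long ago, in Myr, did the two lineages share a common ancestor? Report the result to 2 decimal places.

12.21

Under the Kimura two-parameter model, d = −½ ln(1 − 2P − Q) − ¼ ln(1 − 2Q).
1 − 2P − Q = 0.4579, giving −½ ln(0.4579) = 0.390552.
1 − 2Q = 0.6758, giving −¼ ln(0.6758) = 0.097965.
d = 0.390552 + 0.097965 = 0.488517.
Under a molecular clock d = 2μt, so t = d/(2μ) = 0.488517 / (2 × 0.02) = 12.21 Myr.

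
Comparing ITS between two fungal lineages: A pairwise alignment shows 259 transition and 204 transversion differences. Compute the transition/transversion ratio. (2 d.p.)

1.27

R = 259/204 = 1.269607… ≈ 1.27 (to 2 d.p.).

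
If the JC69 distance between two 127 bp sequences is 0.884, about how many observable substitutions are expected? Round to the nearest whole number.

Invert JC69: p = (3/4)(1 − e^(−4d/3)) = 0.75 × (1 − e^(-1.178667)) = 0.75 × (1 − 0.307689) = 0.519233.
Expected differing sites = pL ≈ 0.519233 × 127 = 65.942591 ≈ 66.

66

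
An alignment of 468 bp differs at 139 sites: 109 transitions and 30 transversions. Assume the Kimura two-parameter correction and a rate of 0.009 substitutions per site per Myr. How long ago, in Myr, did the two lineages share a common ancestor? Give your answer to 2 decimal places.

P = 109/468 ≈ 0.232906 and Q = 30/468 ≈ 0.064103.
Under the Kimura two-parameter model, d = −½ ln(1 − 2P − Q) − ¼ ln(1 − 2Q).
1 − 2P − Q = 0.470085, giving −½ ln(0.470085) = 0.377421.
1 − 2Q = 0.871794, giving −¼ ln(0.871794) = 0.034301.
d = 0.377421 + 0.034301 = 0.411722.
Under a molecular clock d = 2μt, so t = d/(2μ) = 0.411722 / (2 × 0.009) = 22.87 Myr.

22.87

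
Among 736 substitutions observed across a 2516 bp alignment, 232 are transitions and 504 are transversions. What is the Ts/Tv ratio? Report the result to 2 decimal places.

0.46

R = 232/504 = 0.460317… ≈ 0.46 (to 2 d.p.).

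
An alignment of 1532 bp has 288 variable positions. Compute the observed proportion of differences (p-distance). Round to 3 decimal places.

0.188

p = 288/1532 = 0.187989… ≈ 0.188 (to 3 d.p.).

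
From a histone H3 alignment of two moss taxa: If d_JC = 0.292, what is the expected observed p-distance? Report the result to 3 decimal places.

0.242

p = (3/4)(1 − e^(−4d/3)) = 0.75 × (1 − e^(-0.389333)) = 0.75 × (1 − 0.677509) = 0.241868.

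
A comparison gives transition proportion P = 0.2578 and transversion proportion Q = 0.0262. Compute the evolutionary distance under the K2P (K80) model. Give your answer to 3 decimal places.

Under the Kimura two-parameter model, d = −½ ln(1 − 2P − Q) − ¼ ln(1 − 2Q).
1 − 2P − Q = 0.4582, giving −½ ln(0.4582) = 0.390225.
1 − 2Q = 0.9476, giving −¼ ln(0.9476) = 0.013456.
d = 0.390225 + 0.013456 = 0.403681.

0.404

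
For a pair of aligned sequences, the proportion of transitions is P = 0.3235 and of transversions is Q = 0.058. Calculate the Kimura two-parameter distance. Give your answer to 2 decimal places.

0.64

Under the Kimura two-parameter model, d = −½ ln(1 − 2P − Q) − ¼ ln(1 − 2Q).
1 − 2P − Q = 0.295, giving −½ ln(0.295) = 0.610390.
1 − 2Q = 0.884, giving −¼ ln(0.884) = 0.030825.
d = 0.610390 + 0.030825 = 0.641215.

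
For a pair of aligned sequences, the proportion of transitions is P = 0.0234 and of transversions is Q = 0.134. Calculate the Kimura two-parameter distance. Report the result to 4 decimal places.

Under the Kimura two-parameter model, d = −½ ln(1 − 2P − Q) − ¼ ln(1 − 2Q).
1 − 2P − Q = 0.8192, giving −½ ln(0.8192) = 0.099714.
1 − 2Q = 0.732, giving −¼ ln(0.732) = 0.077994.
d = 0.099714 + 0.077994 = 0.177708.

0.1777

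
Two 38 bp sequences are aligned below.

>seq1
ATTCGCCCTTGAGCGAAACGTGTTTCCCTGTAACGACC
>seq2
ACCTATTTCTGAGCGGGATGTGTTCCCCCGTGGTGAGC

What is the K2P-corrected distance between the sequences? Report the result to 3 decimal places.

1.028

Of 38 sites, 16 differences are transitions and 1 are transversions, so P = 16/38 ≈ 0.421053 and Q = 1/38 ≈ 0.026316.
Under the Kimura two-parameter model, d = −½ ln(1 − 2P − Q) − ¼ ln(1 − 2Q).
1 − 2P − Q = 0.131578, giving −½ ln(0.131578) = 1.014078.
1 − 2Q = 0.947368, giving −¼ ln(0.947368) = 0.013517.
d = 1.014078 + 0.013517 = 1.027595.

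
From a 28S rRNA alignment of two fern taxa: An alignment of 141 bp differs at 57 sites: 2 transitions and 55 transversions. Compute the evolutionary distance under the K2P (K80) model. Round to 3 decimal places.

0.650

P = 2/141 ≈ 0.014184 and Q = 55/141 ≈ 0.390071.
Under the Kimura two-parameter model, d = −½ ln(1 − 2P − Q) − ¼ ln(1 − 2Q).
1 − 2P − Q = 0.581561, giving −½ ln(0.581561) = 0.271020.
1 − 2Q = 0.219858, giving −¼ ln(0.219858) = 0.378693.
d = 0.271020 + 0.378693 = 0.649713.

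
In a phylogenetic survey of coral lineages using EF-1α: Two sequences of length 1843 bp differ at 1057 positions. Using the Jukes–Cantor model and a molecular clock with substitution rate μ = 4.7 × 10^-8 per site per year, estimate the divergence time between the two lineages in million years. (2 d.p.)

11.54

p = 1057/1843 ≈ 0.573521.
d = −(3/4) ln(1 − 4p/3) = −0.75 ln(1 − 0.764695) = −0.75 ln(0.235305)
  = −0.75 × (-1.446873) = 1.085155 substitutions/site.
Under a molecular clock d = 2μt, so t = d/(2μ) = 1.085155 / (2 × 4.7 × 10^-8) = 11.54 million years.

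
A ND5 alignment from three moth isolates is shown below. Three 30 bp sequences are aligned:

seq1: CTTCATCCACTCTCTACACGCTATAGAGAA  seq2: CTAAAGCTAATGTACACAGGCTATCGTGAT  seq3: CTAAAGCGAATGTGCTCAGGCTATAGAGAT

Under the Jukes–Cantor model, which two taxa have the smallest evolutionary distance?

seq1–seq2: 12/30 differ, p = 0.400, d = 0.572.
seq1–seq3: 11/30 differ, p = 0.367, d = 0.503.
seq2–seq3: 5/30 differ, p = 0.167, d = 0.188.
The smallest distance is between seq2 and seq3.

seq2 and seq3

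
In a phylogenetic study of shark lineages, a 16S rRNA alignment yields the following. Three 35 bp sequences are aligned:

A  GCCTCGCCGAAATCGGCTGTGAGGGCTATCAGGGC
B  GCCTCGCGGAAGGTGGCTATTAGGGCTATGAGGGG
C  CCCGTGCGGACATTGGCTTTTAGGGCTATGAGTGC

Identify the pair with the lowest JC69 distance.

A–B: 8/35 differ, p = 0.229, d = 0.273.
A–C: 10/35 differ, p = 0.286, d = 0.360.
B–C: 9/35 differ, p = 0.257, d = 0.315.
The smallest distance is between A and B.

A and B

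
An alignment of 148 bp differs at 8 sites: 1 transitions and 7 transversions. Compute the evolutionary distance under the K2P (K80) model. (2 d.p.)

P = 1/148 ≈ 0.006757 and Q = 7/148 ≈ 0.047297.
Under the Kimura two-parameter model, d = −½ ln(1 − 2P − Q) − ¼ ln(1 − 2Q).
1 − 2P − Q = 0.939189, giving −½ ln(0.939189) = 0.031369.
1 − 2Q = 0.905406, giving −¼ ln(0.905406) = 0.024843.
d = 0.031369 + 0.024843 = 0.056212.

0.06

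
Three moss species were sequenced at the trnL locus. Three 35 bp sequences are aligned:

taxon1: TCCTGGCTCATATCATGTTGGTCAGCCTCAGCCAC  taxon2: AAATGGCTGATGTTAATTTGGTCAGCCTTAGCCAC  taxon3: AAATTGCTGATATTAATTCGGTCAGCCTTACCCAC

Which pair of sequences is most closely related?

taxon2 and taxon3

taxon1–taxon2: 9/35 differ, p = 0.257, d = 0.315.
taxon1–taxon3: 11/35 differ, p = 0.314, d = 0.407.
taxon2–taxon3: 4/35 differ, p = 0.114, d = 0.124.
The smallest distance is between taxon2 and taxon3.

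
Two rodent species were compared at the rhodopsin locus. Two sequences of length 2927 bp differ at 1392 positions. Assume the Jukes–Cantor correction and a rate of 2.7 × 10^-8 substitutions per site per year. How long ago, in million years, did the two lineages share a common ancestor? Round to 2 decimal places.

p = 1392/2927 ≈ 0.475572.
d = −(3/4) ln(1 − 4p/3) = −0.75 ln(1 − 0.634096) = −0.75 ln(0.365904)
  = −0.75 × (-1.005384) = 0.754038 substitutions/site.
Under a molecular clock d = 2μt, so t = d/(2μ) = 0.754038 / (2 × 2.7 × 10^-8) = 13.96 million years.

13.96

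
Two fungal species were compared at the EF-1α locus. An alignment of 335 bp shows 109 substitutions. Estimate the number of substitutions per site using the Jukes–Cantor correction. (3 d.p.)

0.427

p = 109/335 ≈ 0.325373.
d = −(3/4) ln(1 − 4p/3) = −0.75 ln(1 − 0.433831) = −0.75 ln(0.566169)
  = −0.75 × (-0.568863) = 0.426647 substitutions/site.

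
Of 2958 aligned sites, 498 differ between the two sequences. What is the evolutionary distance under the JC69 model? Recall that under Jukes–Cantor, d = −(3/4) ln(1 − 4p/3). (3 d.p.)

p = 498/2958 ≈ 0.168357.
d = −(3/4) ln(1 − 4p/3) = −0.75 ln(1 − 0.224476) = −0.75 ln(0.775524)
  = −0.75 × (-0.254216) = 0.190662 substitutions/site.

0.191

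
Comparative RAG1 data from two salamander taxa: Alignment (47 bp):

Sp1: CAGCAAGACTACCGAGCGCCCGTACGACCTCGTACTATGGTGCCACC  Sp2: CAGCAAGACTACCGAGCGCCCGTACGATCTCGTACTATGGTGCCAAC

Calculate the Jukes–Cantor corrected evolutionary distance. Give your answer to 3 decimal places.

The sequences differ at 2 of 47 sites (28, 46), so p = 2/47 ≈ 0.042553.
d = −(3/4) ln(1 − 4p/3) = −0.75 ln(1 − 0.056737) = −0.75 ln(0.943263)
  = −0.75 × (-0.058410) = 0.043808 substitutions/site.

0.044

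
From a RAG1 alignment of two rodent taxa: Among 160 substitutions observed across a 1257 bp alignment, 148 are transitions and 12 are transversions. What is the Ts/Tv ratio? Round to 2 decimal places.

12.33

R = 148/12 = 12.333333… ≈ 12.33 (to 2 d.p.).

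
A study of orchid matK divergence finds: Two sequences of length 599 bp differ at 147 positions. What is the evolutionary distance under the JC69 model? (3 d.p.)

0.297

p = 147/599 ≈ 0.245409.
d = −(3/4) ln(1 − 4p/3) = −0.75 ln(1 − 0.327212) = −0.75 ln(0.672788)
  = −0.75 × (-0.396325) = 0.297244 substitutions/site.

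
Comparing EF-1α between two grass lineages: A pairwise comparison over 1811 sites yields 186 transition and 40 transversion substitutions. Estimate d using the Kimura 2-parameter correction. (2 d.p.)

P = 186/1811 ≈ 0.102706 and Q = 40/1811 ≈ 0.022087.
Under the Kimura two-parameter model, d = −½ ln(1 − 2P − Q) − ¼ ln(1 − 2Q).
1 − 2P − Q = 0.772501, giving −½ ln(0.772501) = 0.129061.
1 − 2Q = 0.955826, giving −¼ ln(0.955826) = 0.011295.
d = 0.129061 + 0.011295 = 0.140356.

0.14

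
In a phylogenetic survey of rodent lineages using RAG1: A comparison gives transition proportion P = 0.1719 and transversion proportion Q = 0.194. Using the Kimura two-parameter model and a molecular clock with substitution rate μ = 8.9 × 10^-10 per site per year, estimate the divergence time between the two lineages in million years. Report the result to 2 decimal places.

285.75

Under the Kimura two-parameter model, d = −½ ln(1 − 2P − Q) − ¼ ln(1 − 2Q).
1 − 2P − Q = 0.4622, giving −½ ln(0.4622) = 0.385879.
1 − 2Q = 0.612, giving −¼ ln(0.612) = 0.122756.
d = 0.385879 + 0.122756 = 0.508635.
Under a molecular clock d = 2μt, so t = d/(2μ) = 0.508635 / (2 × 8.9 × 10^-10) = 285.75 million years.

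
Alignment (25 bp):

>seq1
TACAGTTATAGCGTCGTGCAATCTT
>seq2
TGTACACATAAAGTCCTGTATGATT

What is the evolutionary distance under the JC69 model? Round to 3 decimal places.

0.766

The sequences differ at 12 of 25 sites, so p = 12/25 = 0.48.
d = −(3/4) ln(1 − 4p/3) = −0.75 ln(1 − 0.64) = −0.75 ln(0.36)
  = −0.75 × (-1.021651) = 0.766238 substitutions/site.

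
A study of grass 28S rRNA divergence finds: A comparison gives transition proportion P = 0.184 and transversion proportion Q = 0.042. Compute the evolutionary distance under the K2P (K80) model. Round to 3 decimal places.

Under the Kimura two-parameter model, d = −½ ln(1 − 2P − Q) − ¼ ln(1 − 2Q).
1 − 2P − Q = 0.59, giving −½ ln(0.59) = 0.263816.
1 − 2Q = 0.916, giving −¼ ln(0.916) = 0.021935.
d = 0.263816 + 0.021935 = 0.285751.

0.286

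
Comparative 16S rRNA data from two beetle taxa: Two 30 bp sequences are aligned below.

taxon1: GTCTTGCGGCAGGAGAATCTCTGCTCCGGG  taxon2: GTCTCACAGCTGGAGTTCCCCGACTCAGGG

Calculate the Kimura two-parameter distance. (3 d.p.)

Of 30 sites, 6 differences are transitions and 5 are transversions, so P = 6/30 = 0.2 and Q = 5/30 ≈ 0.166667.
Under the Kimura two-parameter model, d = −½ ln(1 − 2P − Q) − ¼ ln(1 − 2Q).
1 − 2P − Q = 0.433333, giving −½ ln(0.433333) = 0.418124.
1 − 2Q = 0.666666, giving −¼ ln(0.666666) = 0.101367.
d = 0.418124 + 0.101367 = 0.519491.

0.519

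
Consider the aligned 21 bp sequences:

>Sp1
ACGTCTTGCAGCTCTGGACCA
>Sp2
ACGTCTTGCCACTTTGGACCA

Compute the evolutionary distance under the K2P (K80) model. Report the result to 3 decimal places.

0.161

Of 21 sites, 2 differences are transitions and 1 are transversions, so P = 2/21 ≈ 0.095238 and Q = 1/21 ≈ 0.047619.
Under the Kimura two-parameter model, d = −½ ln(1 − 2P − Q) − ¼ ln(1 − 2Q).
1 − 2P − Q = 0.761905, giving −½ ln(0.761905) = 0.135967.
1 − 2Q = 0.904762, giving −¼ ln(0.904762) = 0.025021.
d = 0.135967 + 0.025021 = 0.160988.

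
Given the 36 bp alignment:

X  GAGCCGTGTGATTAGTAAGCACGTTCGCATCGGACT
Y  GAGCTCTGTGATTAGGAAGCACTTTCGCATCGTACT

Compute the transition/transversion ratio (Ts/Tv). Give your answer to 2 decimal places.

Transitions are A↔G and C↔T; transversions are all other mismatches.
Transitions: 1. Transversions: 4.
R = 1/4 = 0.25.

0.25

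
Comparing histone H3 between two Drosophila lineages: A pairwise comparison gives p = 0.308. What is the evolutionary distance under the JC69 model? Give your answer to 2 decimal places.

0.40

d = −(3/4) ln(1 − 4p/3) = −0.75 ln(1 − 0.410667) = −0.75 ln(0.589333)
  = −0.75 × (-0.528764) = 0.396573 substitutions/site.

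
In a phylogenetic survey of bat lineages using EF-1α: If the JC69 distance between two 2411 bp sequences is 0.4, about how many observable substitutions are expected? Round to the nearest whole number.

747

Invert JC69: p = (3/4)(1 − e^(−4d/3)) = 0.75 × (1 − e^(-0.533333)) = 0.75 × (1 − 0.586646) = 0.310016.
Expected differing sites = pL ≈ 0.310016 × 2411 = 747.448576 ≈ 747.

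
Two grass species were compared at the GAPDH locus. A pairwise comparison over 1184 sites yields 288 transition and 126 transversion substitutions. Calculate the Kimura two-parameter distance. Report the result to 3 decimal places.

P = 288/1184 ≈ 0.243243 and Q = 126/1184 ≈ 0.106419.
Under the Kimura two-parameter model, d = −½ ln(1 − 2P − Q) − ¼ ln(1 − 2Q).
1 − 2P − Q = 0.407095, giving −½ ln(0.407095) = 0.449354.
1 − 2Q = 0.787162, giving −¼ ln(0.787162) = 0.059830.
d = 0.449354 + 0.059830 = 0.509184.

0.509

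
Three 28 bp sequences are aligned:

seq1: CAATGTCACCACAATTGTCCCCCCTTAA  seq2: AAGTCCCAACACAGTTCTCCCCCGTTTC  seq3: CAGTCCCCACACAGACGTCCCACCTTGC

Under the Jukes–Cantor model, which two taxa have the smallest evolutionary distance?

seq2 and seq3

seq1–seq2: 10/28 differ, p = 0.357, d = 0.485.
seq1–seq3: 11/28 differ, p = 0.393, d = 0.556.
seq2–seq3: 8/28 differ, p = 0.286, d = 0.360.
The smallest distance is between seq2 and seq3.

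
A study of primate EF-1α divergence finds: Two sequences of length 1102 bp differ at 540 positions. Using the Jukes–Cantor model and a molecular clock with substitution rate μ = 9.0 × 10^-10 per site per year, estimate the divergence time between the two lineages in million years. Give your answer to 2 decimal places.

441.44

p = 540/1102 ≈ 0.490018.
d = −(3/4) ln(1 − 4p/3) = −0.75 ln(1 − 0.653357) = −0.75 ln(0.346643)
  = −0.75 × (-1.059460) = 0.794595 substitutions/site.
Under a molecular clock d = 2μt, so t = d/(2μ) = 0.794595 / (2 × 9.0 × 10^-10) = 441.44 million years.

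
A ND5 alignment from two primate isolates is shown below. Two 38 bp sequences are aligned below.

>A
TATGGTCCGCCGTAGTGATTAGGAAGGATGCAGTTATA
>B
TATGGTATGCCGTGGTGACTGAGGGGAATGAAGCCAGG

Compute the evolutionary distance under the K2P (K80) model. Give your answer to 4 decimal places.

Of 38 sites, 11 differences are transitions and 3 are transversions, so P = 11/38 ≈ 0.289474 and Q = 3/38 ≈ 0.078947.
Under the Kimura two-parameter model, d = −½ ln(1 − 2P − Q) − ¼ ln(1 − 2Q).
1 − 2P − Q = 0.342105, giving −½ ln(0.342105) = 0.536319.
1 − 2Q = 0.842106, giving −¼ ln(0.842106) = 0.042962.
d = 0.536319 + 0.042962 = 0.579281.

0.5793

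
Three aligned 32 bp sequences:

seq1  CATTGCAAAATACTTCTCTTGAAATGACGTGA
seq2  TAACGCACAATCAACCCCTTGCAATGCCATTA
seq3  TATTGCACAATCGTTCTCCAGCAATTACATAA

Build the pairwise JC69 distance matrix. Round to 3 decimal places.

seq1–seq2: 13/32 sites differ → p = 0.40625, d = −0.75 ln(1 − 0.541667) = 0.585119 ≈ 0.585.
seq1–seq3: 10/32 sites differ → p = 0.3125, d = −0.75 ln(1 − 0.416667) = 0.404248 ≈ 0.404.
seq2–seq3: 11/32 sites differ → p = 0.34375, d = −0.75 ln(1 − 0.458333) = 0.459828 ≈ 0.460.

d(seq1,seq2) = 0.585, d(seq1,seq3) = 0.404, d(seq2,seq3) = 0.460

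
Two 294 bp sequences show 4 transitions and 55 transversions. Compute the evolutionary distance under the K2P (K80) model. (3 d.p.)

0.238

P = 4/294 ≈ 0.013605 and Q = 55/294 ≈ 0.187075.
Under the Kimura two-parameter model, d = −½ ln(1 − 2P − Q) − ¼ ln(1 − 2Q).
1 − 2P − Q = 0.785715, giving −½ ln(0.785715) = 0.120581.
1 − 2Q = 0.62585, giving −¼ ln(0.62585) = 0.117161.
d = 0.120581 + 0.117161 = 0.237742.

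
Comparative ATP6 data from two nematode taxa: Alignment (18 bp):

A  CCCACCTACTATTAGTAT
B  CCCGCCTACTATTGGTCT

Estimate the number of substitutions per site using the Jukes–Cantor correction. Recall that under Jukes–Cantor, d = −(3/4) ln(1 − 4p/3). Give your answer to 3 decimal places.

The sequences differ at 3 of 18 sites (4, 14, 17), so p = 3/18 ≈ 0.166667.
d = −(3/4) ln(1 − 4p/3) = −0.75 ln(1 − 0.222223) = −0.75 ln(0.777777)
  = −0.75 × (-0.251315) = 0.188486 substitutions/site.

0.188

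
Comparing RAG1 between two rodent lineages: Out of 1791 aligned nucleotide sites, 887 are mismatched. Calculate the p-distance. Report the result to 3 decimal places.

p = 887/1791 = 0.495254… ≈ 0.495 (to 3 d.p.).

0.495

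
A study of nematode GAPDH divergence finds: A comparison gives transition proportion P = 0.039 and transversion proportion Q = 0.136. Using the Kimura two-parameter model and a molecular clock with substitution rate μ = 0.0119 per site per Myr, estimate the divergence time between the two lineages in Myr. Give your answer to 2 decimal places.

8.39

Under the Kimura two-parameter model, d = −½ ln(1 − 2P − Q) − ¼ ln(1 − 2Q).
1 − 2P − Q = 0.786, giving −½ ln(0.786) = 0.120399.
1 − 2Q = 0.728, giving −¼ ln(0.728) = 0.079364.
d = 0.120399 + 0.079364 = 0.199763.
Under a molecular clock d = 2μt, so t = d/(2μ) = 0.199763 / (2 × 0.0119) = 8.39 Myr.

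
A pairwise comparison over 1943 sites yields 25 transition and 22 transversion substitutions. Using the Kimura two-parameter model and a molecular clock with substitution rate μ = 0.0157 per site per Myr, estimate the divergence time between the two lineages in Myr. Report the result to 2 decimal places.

0.78

P = 25/1943 ≈ 0.012867 and Q = 22/1943 ≈ 0.011323.
Under the Kimura two-parameter model, d = −½ ln(1 − 2P − Q) − ¼ ln(1 − 2Q).
1 − 2P − Q = 0.962943, giving −½ ln(0.962943) = 0.018881.
1 − 2Q = 0.977354, giving −¼ ln(0.977354) = 0.005727.
d = 0.018881 + 0.005727 = 0.024608.
Under a molecular clock d = 2μt, so t = d/(2μ) = 0.024608 / (2 × 0.0157) = 0.78 Myr.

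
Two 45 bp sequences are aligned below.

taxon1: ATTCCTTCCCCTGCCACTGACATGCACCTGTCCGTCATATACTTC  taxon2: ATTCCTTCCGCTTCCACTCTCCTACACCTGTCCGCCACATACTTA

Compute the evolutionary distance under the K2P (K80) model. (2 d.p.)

0.23

Of 45 sites, 3 differences are transitions and 6 are transversions, so P = 3/45 ≈ 0.066667 and Q = 6/45 ≈ 0.133333.
Under the Kimura two-parameter model, d = −½ ln(1 − 2P − Q) − ¼ ln(1 − 2Q).
1 − 2P − Q = 0.733333, giving −½ ln(0.733333) = 0.155078.
1 − 2Q = 0.733334, giving −¼ ln(0.733334) = 0.077539.
d = 0.155078 + 0.077539 = 0.232617.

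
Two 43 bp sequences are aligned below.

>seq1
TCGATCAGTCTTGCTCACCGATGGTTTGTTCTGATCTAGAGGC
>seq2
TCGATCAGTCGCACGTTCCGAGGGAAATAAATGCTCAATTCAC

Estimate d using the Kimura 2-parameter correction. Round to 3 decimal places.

0.749

Of 43 sites, 4 differences are transitions and 16 are transversions, so P = 4/43 ≈ 0.093023 and Q = 16/43 ≈ 0.372093.
Under the Kimura two-parameter model, d = −½ ln(1 − 2P − Q) − ¼ ln(1 − 2Q).
1 − 2P − Q = 0.441861, giving −½ ln(0.441861) = 0.408380.
1 − 2Q = 0.255814, giving −¼ ln(0.255814) = 0.340826.
d = 0.408380 + 0.340826 = 0.749206.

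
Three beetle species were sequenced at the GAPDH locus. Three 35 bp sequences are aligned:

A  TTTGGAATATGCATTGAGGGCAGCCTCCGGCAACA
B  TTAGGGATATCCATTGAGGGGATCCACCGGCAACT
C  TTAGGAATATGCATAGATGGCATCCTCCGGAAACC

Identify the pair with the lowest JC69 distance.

A–B: 7/35 differ, p = 0.200, d = 0.233.
A–C: 6/35 differ, p = 0.171, d = 0.195.
B–C: 8/35 differ, p = 0.229, d = 0.273.
The smallest distance is between A and C.

A and C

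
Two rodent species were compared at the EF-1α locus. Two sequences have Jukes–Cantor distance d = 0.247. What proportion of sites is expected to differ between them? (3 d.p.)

p = (3/4)(1 − e^(−4d/3)) = 0.75 × (1 − e^(-0.329333)) = 0.75 × (1 − 0.719403) = 0.210448.

0.210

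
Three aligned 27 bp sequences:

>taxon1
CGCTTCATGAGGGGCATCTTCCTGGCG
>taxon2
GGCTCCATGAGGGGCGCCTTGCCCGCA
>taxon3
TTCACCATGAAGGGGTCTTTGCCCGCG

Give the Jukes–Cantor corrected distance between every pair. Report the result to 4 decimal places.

taxon1–taxon2: 8/27 sites differ → p ≈ 0.296296, d = −0.75 ln(1 − 0.395061) = 0.376971 ≈ 0.3770.
taxon1–taxon3: 12/27 sites differ → p ≈ 0.444444, d = −0.75 ln(1 − 0.592592) = 0.673455 ≈ 0.6735.
taxon2–taxon3: 8/27 sites differ → p ≈ 0.296296, d = −0.75 ln(1 − 0.395061) = 0.376971 ≈ 0.3770.

d(taxon1,taxon2) = 0.3770, d(taxon1,taxon3) = 0.6735, d(taxon2,taxon3) = 0.3770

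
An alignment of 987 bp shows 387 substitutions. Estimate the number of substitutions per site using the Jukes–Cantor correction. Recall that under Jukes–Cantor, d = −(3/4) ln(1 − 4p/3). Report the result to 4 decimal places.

p = 387/987 ≈ 0.392097.
d = −(3/4) ln(1 − 4p/3) = −0.75 ln(1 − 0.522796) = −0.75 ln(0.477204)
  = −0.75 × (-0.739811) = 0.554858 substitutions/site.

0.5549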